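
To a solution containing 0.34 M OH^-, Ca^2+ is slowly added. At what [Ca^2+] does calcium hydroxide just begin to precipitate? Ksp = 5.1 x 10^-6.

4.4 × 10^-5 M

Ca(OH)2(s) <=> Ca^2+ + 2 OH^-
Ksp = [Ca^2+][OH^-]^2
Precipitation begins when Q = Ksp. With [OH^-] = 0.34 M:
5.1 x 10^-6 = (0.34)^2 × [Ca^2+]
[Ca^2+] = (5.1 x 10^-6 / 1.16 × 10^-1) = 4.4 × 10^-5 M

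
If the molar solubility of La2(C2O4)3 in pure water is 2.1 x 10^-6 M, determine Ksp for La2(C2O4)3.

La2(C2O4)3(s) ⇌ 2 La^3+(aq) + 3 C2O4^2-(aq)
If s mol/L of La2(C2O4)3 dissolves, [La^3+] = 2s and [C2O4^2-] = 3s.
Ksp = [La^3+]^2[C2O4^2-]^3
So Ksp = (2s)^2 × (3s)^3 = 108s^5
With s = 2.1 × 10^-6: Ksp = 4.4 x 10^-27

4.4e-27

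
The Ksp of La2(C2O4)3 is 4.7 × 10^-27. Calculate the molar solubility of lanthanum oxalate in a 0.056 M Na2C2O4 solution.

2.6 × 10^-12 M

La2(C2O4)3(s) ⇌ 2 La^3+ + 3 C2O4^2-
Ksp = [La^3+]^2[C2O4^2-]^3
Let s = moles of La2(C2O4)3 that dissolve per litre. [La^3+] = 2s, [C2O4^2-] = 0.056 + 3s ≈ 0.056 (since C2O4^2- from Na2C2O4 dominates).
Ksp ≈ (2s)^2 × (0.056)^3
s = 2.6 × 10^-12 M
Check: 3s = 7.8 x 10^-12 ≪ 0.056, so the approximation is valid.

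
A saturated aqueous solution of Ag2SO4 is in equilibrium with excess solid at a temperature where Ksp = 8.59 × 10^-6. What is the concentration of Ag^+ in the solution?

Ag2SO4(s) <=> 2 Ag^+ + SO4^2-
Ksp = [Ag^+]^2[SO4^2-]
If s mol/L of Ag2SO4 dissolves, [Ag^+] = 2s and [SO4^2-] = s.
Ksp = (2s)^2s = 4s^3
s = (8.59 × 10^-6 / 4)^(1/3) = 1.290 x 10^-2 M
[Ag^+] = 2s = 2.58 x 10^-2 M

0.0258 M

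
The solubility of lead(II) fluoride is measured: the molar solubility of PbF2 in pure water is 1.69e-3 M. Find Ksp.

Ksp = 1.93e-8

PbF2(s) <=> Pb^2+ + 2 F^-
With molar solubility s: [Pb^2+] = s, [F^-] = 2s.
Ksp = [Pb^2+][F^-]^2
Ksp = s(2s)^2 = 4s^3
With s = 1.69 × 10^-3: Ksp = 1.93 × 10^-8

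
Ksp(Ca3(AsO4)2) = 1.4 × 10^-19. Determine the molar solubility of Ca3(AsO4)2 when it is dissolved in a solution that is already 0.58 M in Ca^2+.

Ca3(AsO4)2(s) ⇌ 3 Ca^2+ + 2 AsO4^3-
Ksp = [Ca^2+]^3[AsO4^3-]^2
If s mol/L dissolves here, [Ca^2+] = 0.58 + 3s ≈ 0.58, [AsO4^3-] = 2s (common-ion effect: Ca^2+ is already 0.58 M).
Ksp ≈ (0.58)^3 × (2s)^2
s = 4.2 × 10^-10 M
Check: 3s = 1.3 x 10^-9 ≪ 0.58, so the approximation is valid.

s ≈ 4.2 x 10^-10 M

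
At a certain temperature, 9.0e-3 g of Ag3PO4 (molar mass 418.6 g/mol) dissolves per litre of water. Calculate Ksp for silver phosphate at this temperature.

Ksp ≈ 5.8 × 10^-18

Molar solubility s = (9.0 x 10^-3 g/L) / (418.6 g/mol) = 2.15 x 10^-5 M.
Ag3PO4(s) ⇌ 3 Ag^+ + PO4^3-
For each mole of Ag3PO4 that dissolves: [Ag^+] = 3s, [PO4^3-] = s.
Ksp = [Ag^+]^3[PO4^3-]
Substituting: Ksp = (3s)^3s = 27s^4
Ksp = 27 × (2.15 × 10^-5)^4 = 5.8 × 10^-18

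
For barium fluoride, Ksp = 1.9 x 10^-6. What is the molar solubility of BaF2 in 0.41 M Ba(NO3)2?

BaF2(s) ⇌ Ba^2+ + 2 F^-
Ksp = [Ba^2+][F^-]^2
If s mol/L dissolves here, [Ba^2+] = 0.41 + s ≈ 0.41, [F^-] = 2s (since Ba^2+ from Ba(NO3)2 dominates).
Ksp ≈ 0.41 × (2s)^2
s = 1.1 × 10^-3 M
Check: s = 1.1 x 10^-3 ≪ 0.41, so the approximation is valid.

1.1e-3 M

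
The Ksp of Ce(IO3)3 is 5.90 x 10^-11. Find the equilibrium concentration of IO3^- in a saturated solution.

3.65 × 10^-3 M

Ce(IO3)3(s) ⇌ Ce^3+(aq) + 3 IO3^-(aq)
Ksp = [Ce^3+][IO3^-]^3
If s mol/L of Ce(IO3)3 dissolves, [Ce^3+] = s and [IO3^-] = 3s.
So Ksp = s × (3s)^3 = 27s^4
Solving, s = (5.90 x 10^-11/27)^(1/4) = 1.216 x 10^-3 M
[IO3^-] = 3s = 3.65 x 10^-3 M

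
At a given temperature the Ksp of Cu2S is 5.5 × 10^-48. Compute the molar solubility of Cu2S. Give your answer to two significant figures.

s = 1.1 x 10^-16 M

Cu2S(s) ⇌ 2 Cu^+(aq) + S^2-(aq)
Ksp = [Cu^+]^2[S^2-]
Let s = molar solubility. Then [Cu^+] = 2s and [S^2-] = s.
Ksp = (2s)^2s = 4s^3
s = (5.5 × 10^-48 / 4)^(1/3) = 1.1 x 10^-16 M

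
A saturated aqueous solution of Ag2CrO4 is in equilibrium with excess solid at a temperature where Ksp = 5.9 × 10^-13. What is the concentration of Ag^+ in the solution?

Ag2CrO4(s) <=> 2 Ag^+ + CrO4^2-
Ksp = [Ag^+]^2[CrO4^2-]
If s mol/L of Ag2CrO4 dissolves, [Ag^+] = 2s and [CrO4^2-] = s.
So Ksp = (2s)^2 × s = 4s^3
s = (5.9 × 10^-13 / 4)^(1/3) = 5.28 × 10^-5 M
[Ag^+] = 2s = 1.1 x 10^-4 M

[Ag^+] ≈ 1.1 × 10^-4 M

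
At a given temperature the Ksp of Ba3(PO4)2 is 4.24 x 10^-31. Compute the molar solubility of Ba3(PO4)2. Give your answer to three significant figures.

s ≈ 3.30 x 10^-7 M

Ba3(PO4)2(s) <=> 3 Ba^2+(aq) + 2 PO4^3-(aq)
Ksp = [Ba^2+]^3[PO4^3-]^2
For each mole of Ba3(PO4)2 that dissolves: [Ba^2+] = 3s, [PO4^3-] = 2s.
So Ksp = (3s)^3 × (2s)^2 = 108s^5
s = (4.24 x 10^-31 / 108)^(1/5) = 3.30 × 10^-7 M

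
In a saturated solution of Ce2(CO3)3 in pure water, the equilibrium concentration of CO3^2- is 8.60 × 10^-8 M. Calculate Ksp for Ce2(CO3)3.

Ce2(CO3)3(s) ⇌ 2 Ce^3+(aq) + 3 CO3^2-(aq)
Stoichiometry gives [Ce^3+] = (2/3)[CO3^2-] = 5.733 × 10^-8 M.
Ksp = [Ce^3+]^2[CO3^2-]^3
Ksp = (5.733 × 10^-8)^2 × (8.60 × 10^-8)^3 = 2.09 x 10^-36

2.09e-36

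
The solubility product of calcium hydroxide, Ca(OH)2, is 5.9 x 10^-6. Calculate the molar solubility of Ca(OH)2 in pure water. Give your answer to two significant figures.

0.011 M

Ca(OH)2(s) ⇌ Ca^2+ + 2 OH^-
Ksp = [Ca^2+][OH^-]^2
With molar solubility s: [Ca^2+] = s, [OH^-] = 2s.
So Ksp = s × (2s)^2 = 4s^3
Solving, s = (5.9 x 10^-6/4)^(1/3) = 1.1 x 10^-2 M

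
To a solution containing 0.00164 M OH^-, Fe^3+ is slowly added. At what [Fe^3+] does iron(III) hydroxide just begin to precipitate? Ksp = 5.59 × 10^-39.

Fe(OH)3(s) <=> Fe^3+ + 3 OH^-
Ksp = [Fe^3+][OH^-]^3
Precipitation begins when Q = Ksp. With [OH^-] = 0.00164 M:
5.59 × 10^-39 = (0.00164)^3 × [Fe^3+]
[Fe^3+] = (5.59 × 10^-39 / 4.411 x 10^-9) = 1.27 × 10^-30 M

1.27 × 10^-30 M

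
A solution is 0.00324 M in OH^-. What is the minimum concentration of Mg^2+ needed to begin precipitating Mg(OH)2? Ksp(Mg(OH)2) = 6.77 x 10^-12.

6.45 x 10^-7 M

Mg(OH)2(s) <=> Mg^2+ + 2 OH^-
Ksp = [Mg^2+][OH^-]^2
Precipitation begins when Q = Ksp. With [OH^-] = 0.00324 M:
6.77 x 10^-12 = (0.00324)^2 × [Mg^2+]
[Mg^2+] = (6.77 x 10^-12 / 1.050 × 10^-5) = 6.45 × 10^-7 M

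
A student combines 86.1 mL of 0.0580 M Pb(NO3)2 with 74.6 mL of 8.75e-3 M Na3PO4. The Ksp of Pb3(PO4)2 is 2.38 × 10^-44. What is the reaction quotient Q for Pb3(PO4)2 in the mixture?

Q ≈ 4.95e-10

Total volume = 86.1 + 74.6 = 160.7 mL.
[Pb^2+] = 5.80 x 10^-2 × (86.1/160.7) = 3.108 × 10^-2 M
[PO4^3-] = 8.75 × 10^-3 × (74.6/160.7) = 4.062 x 10^-3 M
Pb3(PO4)2(s) ⇌ 3 Pb^2+(aq) + 2 PO4^3-(aq), so Q = [Pb^2+]^3[PO4^3-]^2
Q = (3.108 × 10^-2)^3(4.062 × 10^-3)^2 = 4.95 x 10^-10
Q > Ksp, so Pb3(PO4)2 will precipitate.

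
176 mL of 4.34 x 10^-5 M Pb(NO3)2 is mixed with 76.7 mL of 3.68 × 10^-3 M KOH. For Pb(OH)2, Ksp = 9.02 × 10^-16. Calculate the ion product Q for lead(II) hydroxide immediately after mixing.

Total volume = 176 + 76.7 = 252.7 mL.
[Pb^2+] = 4.34 × 10^-5 × (176/252.7) = 3.023 × 10^-5 M
[OH^-] = 3.68 × 10^-3 × (76.7/252.7) = 1.117 × 10^-3 M
Pb(OH)2(s) ⇌ Pb^2+(aq) + 2 OH^-(aq), so Q = [Pb^2+][OH^-]^2
Q = (3.023 x 10^-5)(1.117 × 10^-3)^2 = 3.77 × 10^-11
Q > Ksp, so Pb(OH)2 will precipitate.

Q ≈ 3.77 × 10^-11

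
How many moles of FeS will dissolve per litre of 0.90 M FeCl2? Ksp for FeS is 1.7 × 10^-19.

s ≈ 1.9 x 10^-19 M

FeS(s) ⇌ Fe^2+(aq) + S^2-(aq)
Ksp = [Fe^2+][S^2-]
Let s be the molar solubility in this solution. [Fe^2+] = 0.90 + s ≈ 0.90, [S^2-] = s (common-ion effect: Fe^2+ is already 0.90 M).
Ksp ≈ 0.90 × s
s = 1.9 × 10^-19 M
Check: s = 1.9 × 10^-19 ≪ 0.90, so the approximation is valid.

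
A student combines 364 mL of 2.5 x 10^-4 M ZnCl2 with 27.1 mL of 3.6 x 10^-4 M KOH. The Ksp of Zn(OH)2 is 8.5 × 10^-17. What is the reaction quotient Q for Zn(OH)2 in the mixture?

1.4 x 10^-13

Total volume = 364 + 27.1 = 391.1 mL.
[Zn^2+] = 2.5 x 10^-4 × (364/391.1) = 2.33 × 10^-4 M
[OH^-] = 3.6 x 10^-4 × (27.1/391.1) = 2.49 x 10^-5 M
Zn(OH)2(s) <=> Zn^2+ + 2 OH^-, so Q = [Zn^2+][OH^-]^2
Q = (2.33 × 10^-4)(2.49 × 10^-5)^2 = 1.4 × 10^-13
Q > Ksp, so Zn(OH)2 will precipitate.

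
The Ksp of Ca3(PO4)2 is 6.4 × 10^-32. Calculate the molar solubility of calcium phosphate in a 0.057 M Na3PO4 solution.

s ≈ 9.0 × 10^-11 M

Ca3(PO4)2(s) ⇌ 3 Ca^2+ + 2 PO4^3-
Ksp = [Ca^2+]^3[PO4^3-]^2
If s mol/L dissolves here, [Ca^2+] = 3s, [PO4^3-] = 0.057 + 2s ≈ 0.057 (common-ion effect: PO4^3- is already 0.057 M).
Ksp ≈ (3s)^3 × (0.057)^2
s = 9.0 × 10^-11 M
Check: 2s = 1.8 × 10^-10 ≪ 0.057, so the approximation is valid.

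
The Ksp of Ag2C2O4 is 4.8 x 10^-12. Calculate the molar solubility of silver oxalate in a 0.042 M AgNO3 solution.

Ag2C2O4(s) ⇌ 2 Ag^+ + C2O4^2-
Ksp = [Ag^+]^2[C2O4^2-]
Let s be the molar solubility in this solution. [Ag^+] = 0.042 + 2s ≈ 0.042, [C2O4^2-] = s (common-ion effect: Ag^+ is already 0.042 M).
Ksp ≈ (0.042)^2 × s
s = 2.7 × 10^-9 M
Check: 2s = 5.4 x 10^-9 ≪ 0.042, so the approximation is valid.

s = 2.7 x 10^-9 M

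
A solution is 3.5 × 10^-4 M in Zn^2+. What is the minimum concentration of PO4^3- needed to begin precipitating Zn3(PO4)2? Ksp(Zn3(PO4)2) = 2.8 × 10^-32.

Zn3(PO4)2(s) ⇌ 3 Zn^2+(aq) + 2 PO4^3-(aq)
Ksp = [Zn^2+]^3[PO4^3-]^2
Precipitation begins when Q = Ksp. With [Zn^2+] = 3.5 × 10^-4 M:
2.8 × 10^-32 = (3.5 × 10^-4)^3 × [PO4^3-]^2
[PO4^3-] = (2.8 × 10^-32 / 4.29 × 10^-11)^(1/2) = 2.6 x 10^-11 M

2.6 × 10^-11 M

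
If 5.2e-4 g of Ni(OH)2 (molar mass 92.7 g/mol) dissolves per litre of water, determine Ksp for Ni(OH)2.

Molar solubility s = (5.2 × 10^-4 g/L) / (92.7 g/mol) = 5.61 × 10^-6 M.
Ni(OH)2(s) <=> Ni^2+ + 2 OH^-
If s mol/L of Ni(OH)2 dissolves, [Ni^2+] = s and [OH^-] = 2s.
Ksp = [Ni^2+][OH^-]^2
So Ksp = s × (2s)^2 = 4s^3
With s = 5.61 x 10^-6: Ksp = 7.1 x 10^-16

7.1 x 10^-16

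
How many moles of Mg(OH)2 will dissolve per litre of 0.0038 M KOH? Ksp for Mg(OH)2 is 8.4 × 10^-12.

Mg(OH)2(s) <=> Mg^2+(aq) + 2 OH^-(aq)
Ksp = [Mg^2+][OH^-]^2
If s mol/L dissolves here, [Mg^2+] = s, [OH^-] = 0.0038 + 2s ≈ 0.0038 (common-ion effect: OH^- is already 0.0038 M).
Ksp ≈ s × (0.0038)^2
s = 5.8 x 10^-7 M
Check: 2s = 1.2 × 10^-6 ≪ 0.0038, so the approximation is valid.

s = 5.8e-7 M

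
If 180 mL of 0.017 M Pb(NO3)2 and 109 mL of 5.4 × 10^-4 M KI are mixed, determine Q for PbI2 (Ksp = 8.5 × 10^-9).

Total volume = 180 + 109 = 289 mL.
[Pb^2+] = 1.7 x 10^-2 × (180/289) = 1.06 × 10^-2 M
[I^-] = 5.4 x 10^-4 × (109/289) = 2.04 × 10^-4 M
PbI2(s) <=> Pb^2+(aq) + 2 I^-(aq), so Q = [Pb^2+][I^-]^2
Q = (1.06 × 10^-2)(2.04 × 10^-4)^2 = 4.4 × 10^-10
Q < Ksp, so no precipitate of PbI2 forms.

4.4 × 10^-10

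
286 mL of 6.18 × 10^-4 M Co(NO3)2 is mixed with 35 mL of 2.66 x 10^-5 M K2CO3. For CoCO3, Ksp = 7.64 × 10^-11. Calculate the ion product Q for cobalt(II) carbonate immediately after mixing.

1.60 × 10^-9

Total volume = 286 + 35 = 321 mL.
[Co^2+] = 6.18 × 10^-4 × (286/321) = 5.506 x 10^-4 M
[CO3^2-] = 2.66 x 10^-5 × (35/321) = 2.900 × 10^-6 M
CoCO3(s) ⇌ Co^2+(aq) + CO3^2-(aq), so Q = [Co^2+][CO3^2-]
Q = (5.506 × 10^-4)(2.900 × 10^-6) = 1.60 × 10^-9
Q > Ksp, so CoCO3 will precipitate.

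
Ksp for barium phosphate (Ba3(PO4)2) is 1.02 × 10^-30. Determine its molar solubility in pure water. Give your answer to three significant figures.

s = 3.94e-7 M

Ba3(PO4)2(s) <=> 3 Ba^2+ + 2 PO4^3-
Ksp = [Ba^2+]^3[PO4^3-]^2
With molar solubility s: [Ba^2+] = 3s, [PO4^3-] = 2s.
So Ksp = (3s)^3 × (2s)^2 = 108s^5
Solving, s = (1.02 × 10^-30/108)^(1/5) = 3.94 x 10^-7 M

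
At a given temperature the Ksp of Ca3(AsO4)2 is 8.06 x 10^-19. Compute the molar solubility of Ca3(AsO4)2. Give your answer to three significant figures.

Ca3(AsO4)2(s) ⇌ 3 Ca^2+ + 2 AsO4^3-
Ksp = [Ca^2+]^3[AsO4^3-]^2
With molar solubility s: [Ca^2+] = 3s, [AsO4^3-] = 2s.
So Ksp = (3s)^3 × (2s)^2 = 108s^5
s^5 = 8.06 x 10^-19 / 108, so s = 9.43 x 10^-5 M

s = 9.43 × 10^-5 M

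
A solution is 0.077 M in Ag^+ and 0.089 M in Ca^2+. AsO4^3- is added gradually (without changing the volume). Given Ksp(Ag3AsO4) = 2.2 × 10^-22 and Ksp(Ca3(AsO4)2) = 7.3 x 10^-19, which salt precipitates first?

Precipitation of each salt starts when its ion product equals its Ksp.
For Ag3AsO4: 2.2 × 10^-22 = (0.077)^3 × [AsO4^3-]  ⇒  [AsO4^3-] = 4.8 × 10^-19 M.
For Ca3(AsO4)2: 7.3 x 10^-19 = (0.089)^3 × [AsO4^3-]^2  ⇒  [AsO4^3-] = 3.2 × 10^-8 M.
The salt with the lower threshold [AsO4^3-] precipitates first: Ag3AsO4.

Ag3AsO4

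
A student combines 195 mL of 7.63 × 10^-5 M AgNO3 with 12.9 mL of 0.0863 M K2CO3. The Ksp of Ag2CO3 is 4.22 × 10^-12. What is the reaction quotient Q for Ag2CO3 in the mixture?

Total volume = 195 + 12.9 = 207.9 mL.
[Ag^+] = 7.63 x 10^-5 × (195/207.9) = 7.157 x 10^-5 M
[CO3^2-] = 8.63 x 10^-2 × (12.9/207.9) = 5.355 × 10^-3 M
Ag2CO3(s) <=> 2 Ag^+(aq) + CO3^2-(aq), so Q = [Ag^+]^2[CO3^2-]
Q = (7.157 x 10^-5)^2(5.355 x 10^-3) = 2.74 x 10^-11
Q > Ksp, so Ag2CO3 will precipitate.

Q ≈ 2.74e-11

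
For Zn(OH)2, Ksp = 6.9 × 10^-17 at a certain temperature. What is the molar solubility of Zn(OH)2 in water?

Zn(OH)2(s) ⇌ Zn^2+(aq) + 2 OH^-(aq)
Ksp = [Zn^2+][OH^-]^2
For each mole of Zn(OH)2 that dissolves: [Zn^2+] = s, [OH^-] = 2s.
So Ksp = s × (2s)^2 = 4s^3
s = (6.9 × 10^-17 / 4)^(1/3) = 2.6 × 10^-6 M

2.6 × 10^-6 M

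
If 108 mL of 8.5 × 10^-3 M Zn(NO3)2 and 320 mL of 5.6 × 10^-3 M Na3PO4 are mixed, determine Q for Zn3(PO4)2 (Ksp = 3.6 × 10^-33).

Q = 1.7 × 10^-13

Total volume = 108 + 320 = 428 mL.
[Zn^2+] = 8.5 × 10^-3 × (108/428) = 2.14 × 10^-3 M
[PO4^3-] = 5.6 x 10^-3 × (320/428) = 4.19 × 10^-3 M
Zn3(PO4)2(s) ⇌ 3 Zn^2+ + 2 PO4^3-, so Q = [Zn^2+]^3[PO4^3-]^2
Q = (2.14 × 10^-3)^3(4.19 × 10^-3)^2 = 1.7 × 10^-13
Q > Ksp, so Zn3(PO4)2 will precipitate.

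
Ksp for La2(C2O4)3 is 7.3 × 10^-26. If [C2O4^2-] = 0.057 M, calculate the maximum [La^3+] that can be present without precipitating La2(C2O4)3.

La2(C2O4)3(s) ⇌ 2 La^3+(aq) + 3 C2O4^2-(aq)
Ksp = [La^3+]^2[C2O4^2-]^3
Precipitation begins when Q = Ksp. With [C2O4^2-] = 0.057 M:
7.3 × 10^-26 = (0.057)^3 × [La^3+]^2
[La^3+] = (7.3 × 10^-26 / 1.85 × 10^-4)^(1/2) = 2.0 × 10^-11 M

[La^3+] ≈ 2.0 x 10^-11 M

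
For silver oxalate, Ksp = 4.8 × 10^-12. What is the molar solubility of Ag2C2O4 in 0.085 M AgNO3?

Ag2C2O4(s) ⇌ 2 Ag^+(aq) + C2O4^2-(aq)
Ksp = [Ag^+]^2[C2O4^2-]
Let s be the molar solubility in this solution. [Ag^+] = 0.085 + 2s ≈ 0.085, [C2O4^2-] = s (common-ion effect: Ag^+ is already 0.085 M).
Ksp ≈ (0.085)^2 × s
s = 6.6 × 10^-10 M
Check: 2s = 1.3 x 10^-9 ≪ 0.085, so the approximation is valid.

s = 6.6 × 10^-10 M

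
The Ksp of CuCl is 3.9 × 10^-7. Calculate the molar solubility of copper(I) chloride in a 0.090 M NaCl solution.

CuCl(s) ⇌ Cu^+ + Cl^-
Ksp = [Cu^+][Cl^-]
If s mol/L dissolves here, [Cu^+] = s, [Cl^-] = 0.090 + s ≈ 0.090 (since Cl^- from NaCl dominates).
Ksp ≈ s × 0.090
s = 4.3 × 10^-6 M
Check: s = 4.3 × 10^-6 ≪ 0.090, so the approximation is valid.

s = 4.3e-6 M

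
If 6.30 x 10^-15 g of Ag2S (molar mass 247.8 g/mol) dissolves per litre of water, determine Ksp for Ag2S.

Molar solubility s = (6.30 x 10^-15 g/L) / (247.8 g/mol) = 2.542 x 10^-17 M.
Ag2S(s) ⇌ 2 Ag^+ + S^2-
With molar solubility s: [Ag^+] = 2s, [S^2-] = s.
Ksp = [Ag^+]^2[S^2-]
Ksp = (2s)^2s = 4s^3
With s = 2.542 x 10^-17: Ksp = 6.57 x 10^-50

Ksp = 6.57 x 10^-50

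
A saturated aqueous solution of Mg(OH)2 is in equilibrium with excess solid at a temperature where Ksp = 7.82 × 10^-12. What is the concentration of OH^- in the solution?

Mg(OH)2(s) <=> Mg^2+ + 2 OH^-
Ksp = [Mg^2+][OH^-]^2
With molar solubility s: [Mg^2+] = s, [OH^-] = 2s.
So Ksp = s × (2s)^2 = 4s^3
s^3 = 7.82 × 10^-12 / 4, so s = 1.250 × 10^-4 M
[OH^-] = 2s = 2.50 × 10^-4 M

[OH^-] ≈ 2.50 × 10^-4 M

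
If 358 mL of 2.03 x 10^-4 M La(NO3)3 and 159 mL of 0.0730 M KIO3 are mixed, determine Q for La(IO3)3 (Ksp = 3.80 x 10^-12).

Total volume = 358 + 159 = 517 mL.
[La^3+] = 2.03 × 10^-4 × (358/517) = 1.406 x 10^-4 M
[IO3^-] = 7.30 × 10^-2 × (159/517) = 2.245 × 10^-2 M
La(IO3)3(s) ⇌ La^3+ + 3 IO3^-, so Q = [La^3+][IO3^-]^3
Q = (1.406 x 10^-4)(2.245 × 10^-2)^3 = 1.59 × 10^-9
Q > Ksp, so La(IO3)3 will precipitate.

Q ≈ 1.59 × 10^-9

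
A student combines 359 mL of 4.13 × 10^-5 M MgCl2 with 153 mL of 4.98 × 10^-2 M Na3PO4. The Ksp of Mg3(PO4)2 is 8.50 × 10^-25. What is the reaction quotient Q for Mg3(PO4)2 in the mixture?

Total volume = 359 + 153 = 512 mL.
[Mg^2+] = 4.13 × 10^-5 × (359/512) = 2.896 x 10^-5 M
[PO4^3-] = 4.98 × 10^-2 × (153/512) = 1.488 × 10^-2 M
Mg3(PO4)2(s) ⇌ 3 Mg^2+(aq) + 2 PO4^3-(aq), so Q = [Mg^2+]^3[PO4^3-]^2
Q = (2.896 × 10^-5)^3(1.488 x 10^-2)^2 = 5.38 × 10^-18
Q > Ksp, so Mg3(PO4)2 will precipitate.

5.38e-18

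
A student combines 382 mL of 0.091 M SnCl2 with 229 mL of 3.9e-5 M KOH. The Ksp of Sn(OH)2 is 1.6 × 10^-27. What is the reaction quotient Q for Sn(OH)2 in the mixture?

Total volume = 382 + 229 = 611 mL.
[Sn^2+] = 9.1 x 10^-2 × (382/611) = 5.69 × 10^-2 M
[OH^-] = 3.9 x 10^-5 × (229/611) = 1.46 × 10^-5 M
Sn(OH)2(s) ⇌ Sn^2+ + 2 OH^-, so Q = [Sn^2+][OH^-]^2
Q = (5.69 × 10^-2)(1.46 × 10^-5)^2 = 1.2 x 10^-11
Q > Ksp, so Sn(OH)2 will precipitate.

Q = 1.2 × 10^-11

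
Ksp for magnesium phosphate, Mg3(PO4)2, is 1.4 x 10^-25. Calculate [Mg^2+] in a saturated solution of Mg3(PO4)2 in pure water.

[Mg^2+] ≈ 1.3 × 10^-5 M

Mg3(PO4)2(s) ⇌ 3 Mg^2+ + 2 PO4^3-
Ksp = [Mg^2+]^3[PO4^3-]^2
With molar solubility s: [Mg^2+] = 3s, [PO4^3-] = 2s.
So Ksp = (3s)^3 × (2s)^2 = 108s^5
s^5 = 1.4 x 10^-25 / 108, so s = 4.19 × 10^-6 M
[Mg^2+] = 3s = 1.3 × 10^-5 M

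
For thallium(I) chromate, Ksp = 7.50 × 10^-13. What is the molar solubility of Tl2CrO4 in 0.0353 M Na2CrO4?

Tl2CrO4(s) ⇌ 2 Tl^+ + CrO4^2-
Ksp = [Tl^+]^2[CrO4^2-]
Let s = moles of Tl2CrO4 that dissolve per litre. [Tl^+] = 2s, [CrO4^2-] = 0.0353 + s ≈ 0.0353 (since CrO4^2- from Na2CrO4 dominates).
Ksp ≈ (2s)^2 × 0.0353
s = 2.30 × 10^-6 M
Check: s = 2.3 x 10^-6 ≪ 0.0353, so the approximation is valid.

s ≈ 2.30 × 10^-6 M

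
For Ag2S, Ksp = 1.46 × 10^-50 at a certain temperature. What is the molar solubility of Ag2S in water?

s ≈ 1.54 × 10^-17 M

Ag2S(s) ⇌ 2 Ag^+(aq) + S^2-(aq)
Ksp = [Ag^+]^2[S^2-]
Let s = molar solubility. Then [Ag^+] = 2s and [S^2-] = s.
Substituting: Ksp = (2s)^2s = 4s^3
s^3 = 1.46 × 10^-50 / 4, so s = 1.54 × 10^-17 M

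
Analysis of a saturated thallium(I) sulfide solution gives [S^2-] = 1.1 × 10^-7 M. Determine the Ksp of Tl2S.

Tl2S(s) ⇌ 2 Tl^+ + S^2-
Stoichiometry gives [Tl^+] = (2/1)[S^2-] = 2.20 x 10^-7 M.
Ksp = [Tl^+]^2[S^2-]
Ksp = (2.20 x 10^-7)^2 × 1.1 × 10^-7 = 5.3 × 10^-21

5.3 x 10^-21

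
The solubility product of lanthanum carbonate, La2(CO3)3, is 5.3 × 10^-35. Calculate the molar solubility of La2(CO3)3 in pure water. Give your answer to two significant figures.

La2(CO3)3(s) <=> 2 La^3+ + 3 CO3^2-
Ksp = [La^3+]^2[CO3^2-]^3
Let s = molar solubility. Then [La^3+] = 2s and [CO3^2-] = 3s.
So Ksp = (2s)^2 × (3s)^3 = 108s^5
s^5 = 5.3 × 10^-35 / 108, so s = 5.5 x 10^-8 M

s ≈ 5.5 × 10^-8 M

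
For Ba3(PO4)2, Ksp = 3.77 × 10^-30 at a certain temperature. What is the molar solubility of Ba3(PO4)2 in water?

s ≈ 5.11e-7 M

Ba3(PO4)2(s) <=> 3 Ba^2+ + 2 PO4^3-
Ksp = [Ba^2+]^3[PO4^3-]^2
For each mole of Ba3(PO4)2 that dissolves: [Ba^2+] = 3s, [PO4^3-] = 2s.
Substituting: Ksp = (3s)^3(2s)^2 = 108s^5
s^5 = 3.77 × 10^-30 / 108, so s = 5.11 × 10^-7 M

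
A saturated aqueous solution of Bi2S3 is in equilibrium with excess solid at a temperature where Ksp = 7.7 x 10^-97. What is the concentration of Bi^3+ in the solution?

[Bi^3+] = 4.7 x 10^-20 M

Bi2S3(s) ⇌ 2 Bi^3+ + 3 S^2-
Ksp = [Bi^3+]^2[S^2-]^3
For each mole of Bi2S3 that dissolves: [Bi^3+] = 2s, [S^2-] = 3s.
So Ksp = (2s)^2 × (3s)^3 = 108s^5
s = (7.7 x 10^-97 / 108)^(1/5) = 2.35 x 10^-20 M
[Bi^3+] = 2s = 4.7 × 10^-20 M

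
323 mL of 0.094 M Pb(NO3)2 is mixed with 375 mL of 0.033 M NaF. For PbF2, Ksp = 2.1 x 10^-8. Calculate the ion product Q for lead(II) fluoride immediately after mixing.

Q = 1.4 x 10^-5

Total volume = 323 + 375 = 698 mL.
[Pb^2+] = 9.4 × 10^-2 × (323/698) = 4.35 × 10^-2 M
[F^-] = 3.3 × 10^-2 × (375/698) = 1.77 × 10^-2 M
PbF2(s) <=> Pb^2+(aq) + 2 F^-(aq), so Q = [Pb^2+][F^-]^2
Q = (4.35 x 10^-2)(1.77 × 10^-2)^2 = 1.4 × 10^-5
Q > Ksp, so PbF2 will precipitate.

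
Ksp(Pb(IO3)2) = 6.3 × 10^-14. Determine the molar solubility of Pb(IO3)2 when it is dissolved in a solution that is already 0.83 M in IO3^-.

Pb(IO3)2(s) <=> Pb^2+ + 2 IO3^-
Ksp = [Pb^2+][IO3^-]^2
If s mol/L dissolves here, [Pb^2+] = s, [IO3^-] = 0.83 + 2s ≈ 0.83 (common-ion effect: IO3^- is already 0.83 M).
Ksp ≈ s × (0.83)^2
s = 9.1 x 10^-14 M
Check: 2s = 1.8 × 10^-13 ≪ 0.83, so the approximation is valid.

s ≈ 9.1 × 10^-14 M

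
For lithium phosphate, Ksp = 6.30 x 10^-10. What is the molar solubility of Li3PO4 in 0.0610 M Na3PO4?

Li3PO4(s) <=> 3 Li^+(aq) + PO4^3-(aq)
Ksp = [Li^+]^3[PO4^3-]
If s mol/L dissolves here, [Li^+] = 3s, [PO4^3-] = 0.0610 + s ≈ 0.0610 (since PO4^3- from Na3PO4 dominates).
Ksp ≈ (3s)^3 × 0.0610
s = 7.26 × 10^-4 M
Check: s = 7.3 × 10^-4 ≪ 0.0610, so the approximation is valid.

s = 7.26 × 10^-4 M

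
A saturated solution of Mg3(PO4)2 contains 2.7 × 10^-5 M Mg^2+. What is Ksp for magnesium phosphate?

Ksp = 6.4e-24

Mg3(PO4)2(s) ⇌ 3 Mg^2+ + 2 PO4^3-
Stoichiometry gives [PO4^3-] = (2/3)[Mg^2+] = 1.80 x 10^-5 M.
Ksp = [Mg^2+]^3[PO4^3-]^2
Ksp = (2.7 x 10^-5)^3 × (1.80 × 10^-5)^2 = 6.4 × 10^-24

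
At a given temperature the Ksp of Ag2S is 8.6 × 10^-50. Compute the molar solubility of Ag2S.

s ≈ 2.8 x 10^-17 M

Ag2S(s) <=> 2 Ag^+(aq) + S^2-(aq)
Ksp = [Ag^+]^2[S^2-]
If s mol/L of Ag2S dissolves, [Ag^+] = 2s and [S^2-] = s.
Ksp = (2s)^2s = 4s^3
s^3 = 8.6 × 10^-50 / 4, so s = 2.8 x 10^-17 M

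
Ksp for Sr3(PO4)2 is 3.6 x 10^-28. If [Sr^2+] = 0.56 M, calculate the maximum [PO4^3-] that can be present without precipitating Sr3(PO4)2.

Sr3(PO4)2(s) ⇌ 3 Sr^2+ + 2 PO4^3-
Ksp = [Sr^2+]^3[PO4^3-]^2
Precipitation begins when Q = Ksp. With [Sr^2+] = 0.56 M:
3.6 x 10^-28 = (0.56)^3 × [PO4^3-]^2
[PO4^3-] = (3.6 x 10^-28 / 1.76 × 10^-1)^(1/2) = 4.5 × 10^-14 M

[PO4^3-] ≈ 4.5 x 10^-14 M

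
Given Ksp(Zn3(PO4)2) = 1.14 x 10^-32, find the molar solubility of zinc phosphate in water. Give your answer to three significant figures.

s = 1.60 x 10^-7 M

Zn3(PO4)2(s) ⇌ 3 Zn^2+ + 2 PO4^3-
Ksp = [Zn^2+]^3[PO4^3-]^2
Let s = molar solubility. Then [Zn^2+] = 3s and [PO4^3-] = 2s.
Substituting: Ksp = (3s)^3(2s)^2 = 108s^5
s = (1.14 x 10^-32 / 108)^(1/5) = 1.60 x 10^-7 M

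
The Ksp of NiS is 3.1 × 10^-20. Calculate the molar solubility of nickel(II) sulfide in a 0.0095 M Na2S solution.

s ≈ 3.3e-18 M

NiS(s) ⇌ Ni^2+ + S^2-
Ksp = [Ni^2+][S^2-]
If s mol/L dissolves here, [Ni^2+] = s, [S^2-] = 0.0095 + s ≈ 0.0095 (since S^2- from Na2S dominates).
Ksp ≈ s × 0.0095
s = 3.3 × 10^-18 M
Check: s = 3.3 x 10^-18 ≪ 0.0095, so the approximation is valid.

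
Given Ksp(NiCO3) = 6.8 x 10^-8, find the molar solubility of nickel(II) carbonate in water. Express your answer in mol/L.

NiCO3(s) ⇌ Ni^2+ + CO3^2-
Ksp = [Ni^2+][CO3^2-]
Let s = molar solubility. Then [Ni^2+] = s and [CO3^2-] = s.
Ksp = s × s = s^2
s = √(6.8 x 10^-8) = 2.6 x 10^-4 M

s ≈ 2.6 × 10^-4 M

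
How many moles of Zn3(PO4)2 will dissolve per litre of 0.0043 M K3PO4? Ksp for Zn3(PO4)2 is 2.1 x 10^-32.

Zn3(PO4)2(s) ⇌ 3 Zn^2+(aq) + 2 PO4^3-(aq)
Ksp = [Zn^2+]^3[PO4^3-]^2
Let s be the molar solubility in this solution. [Zn^2+] = 3s, [PO4^3-] = 0.0043 + 2s ≈ 0.0043 (common-ion effect: PO4^3- is already 0.0043 M).
Ksp ≈ (3s)^3 × (0.0043)^2
s = 3.5 × 10^-10 M
Check: 2s = 7.0 x 10^-10 ≪ 0.0043, so the approximation is valid.

s ≈ 3.5 x 10^-10 M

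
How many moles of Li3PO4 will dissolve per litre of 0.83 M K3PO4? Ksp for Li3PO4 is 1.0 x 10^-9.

Li3PO4(s) ⇌ 3 Li^+(aq) + PO4^3-(aq)
Ksp = [Li^+]^3[PO4^3-]
Let s = moles of Li3PO4 that dissolve per litre. [Li^+] = 3s, [PO4^3-] = 0.83 + s ≈ 0.83 (since PO4^3- from K3PO4 dominates).
Ksp ≈ (3s)^3 × 0.83
s = 3.5 x 10^-4 M
Check: s = 3.5 × 10^-4 ≪ 0.83, so the approximation is valid.

s ≈ 3.5e-4 M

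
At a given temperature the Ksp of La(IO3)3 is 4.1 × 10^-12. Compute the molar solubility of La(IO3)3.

La(IO3)3(s) ⇌ La^3+(aq) + 3 IO3^-(aq)
Ksp = [La^3+][IO3^-]^3
For each mole of La(IO3)3 that dissolves: [La^3+] = s, [IO3^-] = 3s.
Substituting: Ksp = s(3s)^3 = 27s^4
Solving, s = (4.1 × 10^-12/27)^(1/4) = 6.2 × 10^-4 M

s ≈ 6.2 × 10^-4 M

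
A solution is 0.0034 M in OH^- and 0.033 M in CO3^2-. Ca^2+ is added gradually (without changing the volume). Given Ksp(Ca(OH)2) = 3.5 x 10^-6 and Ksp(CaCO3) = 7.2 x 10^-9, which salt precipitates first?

CaCO3

Precipitation of each salt starts when its ion product equals its Ksp.
For Ca(OH)2: 3.5 x 10^-6 = (0.0034)^2 × [Ca^2+]  ⇒  [Ca^2+] = 3.0 x 10^-1 M.
For CaCO3: 7.2 x 10^-9 = 0.033 × [Ca^2+]  ⇒  [Ca^2+] = 2.2 × 10^-7 M.
The salt with the lower threshold [Ca^2+] precipitates first: CaCO3.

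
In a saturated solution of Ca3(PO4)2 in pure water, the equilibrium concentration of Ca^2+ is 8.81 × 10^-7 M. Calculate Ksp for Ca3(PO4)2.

Ca3(PO4)2(s) ⇌ 3 Ca^2+(aq) + 2 PO4^3-(aq)
Stoichiometry gives [PO4^3-] = (2/3)[Ca^2+] = 5.873 x 10^-7 M.
Ksp = [Ca^2+]^3[PO4^3-]^2
Ksp = (8.81 × 10^-7)^3 × (5.873 x 10^-7)^2 = 2.36 x 10^-31

Ksp = 2.36 x 10^-31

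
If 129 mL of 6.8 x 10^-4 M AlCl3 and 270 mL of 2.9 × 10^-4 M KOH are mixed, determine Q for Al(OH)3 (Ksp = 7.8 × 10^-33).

Total volume = 129 + 270 = 399 mL.
[Al^3+] = 6.8 × 10^-4 × (129/399) = 2.20 × 10^-4 M
[OH^-] = 2.9 x 10^-4 × (270/399) = 1.96 × 10^-4 M
Al(OH)3(s) ⇌ Al^3+(aq) + 3 OH^-(aq), so Q = [Al^3+][OH^-]^3
Q = (2.20 x 10^-4)(1.96 × 10^-4)^3 = 1.7 × 10^-15
Q > Ksp, so Al(OH)3 will precipitate.

Q ≈ 1.7e-15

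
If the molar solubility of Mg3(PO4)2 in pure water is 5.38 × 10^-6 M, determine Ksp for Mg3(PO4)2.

Mg3(PO4)2(s) ⇌ 3 Mg^2+(aq) + 2 PO4^3-(aq)
For each mole of Mg3(PO4)2 that dissolves: [Mg^2+] = 3s, [PO4^3-] = 2s.
Ksp = [Mg^2+]^3[PO4^3-]^2
Substituting: Ksp = (3s)^3(2s)^2 = 108s^5
With s = 5.38 × 10^-6: Ksp = 4.87 × 10^-25

Ksp ≈ 4.87e-25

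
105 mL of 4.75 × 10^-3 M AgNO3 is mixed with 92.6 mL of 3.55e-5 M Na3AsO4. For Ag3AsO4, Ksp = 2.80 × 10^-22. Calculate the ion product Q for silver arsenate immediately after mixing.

2.68 x 10^-13

Total volume = 105 + 92.6 = 197.6 mL.
[Ag^+] = 4.75 x 10^-3 × (105/197.6) = 2.524 × 10^-3 M
[AsO4^3-] = 3.55 × 10^-5 × (92.6/197.6) = 1.664 x 10^-5 M
Ag3AsO4(s) ⇌ 3 Ag^+(aq) + AsO4^3-(aq), so Q = [Ag^+]^3[AsO4^3-]
Q = (2.524 × 10^-3)^3(1.664 × 10^-5) = 2.68 × 10^-13
Q > Ksp, so Ag3AsO4 will precipitate.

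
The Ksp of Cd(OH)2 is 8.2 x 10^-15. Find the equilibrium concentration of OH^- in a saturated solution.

Cd(OH)2(s) ⇌ Cd^2+(aq) + 2 OH^-(aq)
Ksp = [Cd^2+][OH^-]^2
If s mol/L of Cd(OH)2 dissolves, [Cd^2+] = s and [OH^-] = 2s.
So Ksp = s × (2s)^2 = 4s^3
s = (8.2 x 10^-15 / 4)^(1/3) = 1.27 x 10^-5 M
[OH^-] = 2s = 2.5 × 10^-5 M

2.5e-5 M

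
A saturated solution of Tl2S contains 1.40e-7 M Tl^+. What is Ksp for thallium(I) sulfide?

Tl2S(s) ⇌ 2 Tl^+(aq) + S^2-(aq)
Stoichiometry gives [S^2-] = (1/2)[Tl^+] = 7.000 x 10^-8 M.
Ksp = [Tl^+]^2[S^2-]
Ksp = (1.40 × 10^-7)^2 × 7.000 × 10^-8 = 1.37 x 10^-21

Ksp = 1.37 × 10^-21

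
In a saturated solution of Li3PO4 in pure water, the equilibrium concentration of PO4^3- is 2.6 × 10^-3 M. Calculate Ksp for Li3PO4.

Ksp ≈ 1.2e-9

Li3PO4(s) ⇌ 3 Li^+(aq) + PO4^3-(aq)
Stoichiometry gives [Li^+] = (3/1)[PO4^3-] = 7.80 x 10^-3 M.
Ksp = [Li^+]^3[PO4^3-]
Ksp = (7.80 × 10^-3)^3 × 2.6 × 10^-3 = 1.2 x 10^-9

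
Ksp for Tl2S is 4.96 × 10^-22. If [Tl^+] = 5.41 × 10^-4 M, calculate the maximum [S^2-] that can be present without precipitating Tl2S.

1.69 × 10^-15 M

Tl2S(s) ⇌ 2 Tl^+(aq) + S^2-(aq)
Ksp = [Tl^+]^2[S^2-]
Precipitation begins when Q = Ksp. With [Tl^+] = 5.41 × 10^-4 M:
4.96 × 10^-22 = (5.41 × 10^-4)^2 × [S^2-]
[S^2-] = (4.96 × 10^-22 / 2.927 x 10^-7) = 1.69 x 10^-15 M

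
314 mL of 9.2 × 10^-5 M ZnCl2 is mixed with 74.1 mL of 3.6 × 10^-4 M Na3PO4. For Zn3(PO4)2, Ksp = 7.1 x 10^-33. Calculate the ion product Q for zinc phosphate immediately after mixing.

Q = 1.9 × 10^-21

Total volume = 314 + 74.1 = 388.1 mL.
[Zn^2+] = 9.2 x 10^-5 × (314/388.1) = 7.44 × 10^-5 M
[PO4^3-] = 3.6 × 10^-4 × (74.1/388.1) = 6.87 × 10^-5 M
Zn3(PO4)2(s) ⇌ 3 Zn^2+ + 2 PO4^3-, so Q = [Zn^2+]^3[PO4^3-]^2
Q = (7.44 × 10^-5)^3(6.87 × 10^-5)^2 = 1.9 × 10^-21
Q > Ksp, so Zn3(PO4)2 will precipitate.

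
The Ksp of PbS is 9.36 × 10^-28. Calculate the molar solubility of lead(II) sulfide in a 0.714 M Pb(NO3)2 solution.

s ≈ 1.31e-27 M

PbS(s) ⇌ Pb^2+ + S^2-
Ksp = [Pb^2+][S^2-]
If s mol/L dissolves here, [Pb^2+] = 0.714 + s ≈ 0.714, [S^2-] = s (since Pb^2+ from Pb(NO3)2 dominates).
Ksp ≈ 0.714 × s
s = 1.31 × 10^-27 M
Check: s = 1.3 × 10^-27 ≪ 0.714, so the approximation is valid.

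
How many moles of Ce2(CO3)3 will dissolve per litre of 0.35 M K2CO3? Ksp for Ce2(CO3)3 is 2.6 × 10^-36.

Ce2(CO3)3(s) <=> 2 Ce^3+(aq) + 3 CO3^2-(aq)
Ksp = [Ce^3+]^2[CO3^2-]^3
If s mol/L dissolves here, [Ce^3+] = 2s, [CO3^2-] = 0.35 + 3s ≈ 0.35 (since CO3^2- from K2CO3 dominates).
Ksp ≈ (2s)^2 × (0.35)^3
s = 3.9 × 10^-18 M
Check: 3s = 1.2 × 10^-17 ≪ 0.35, so the approximation is valid.

3.9 × 10^-18 M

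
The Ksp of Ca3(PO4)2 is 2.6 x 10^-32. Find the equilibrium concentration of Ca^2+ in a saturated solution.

Ca3(PO4)2(s) ⇌ 3 Ca^2+(aq) + 2 PO4^3-(aq)
Ksp = [Ca^2+]^3[PO4^3-]^2
If s mol/L of Ca3(PO4)2 dissolves, [Ca^2+] = 3s and [PO4^3-] = 2s.
So Ksp = (3s)^3 × (2s)^2 = 108s^5
s = (2.6 x 10^-32 / 108)^(1/5) = 1.89 × 10^-7 M
[Ca^2+] = 3s = 5.7 × 10^-7 M

[Ca^2+] ≈ 5.7 x 10^-7 M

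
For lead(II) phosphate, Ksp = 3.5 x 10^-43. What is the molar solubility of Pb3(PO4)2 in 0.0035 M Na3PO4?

Pb3(PO4)2(s) <=> 3 Pb^2+(aq) + 2 PO4^3-(aq)
Ksp = [Pb^2+]^3[PO4^3-]^2
Let s be the molar solubility in this solution. [Pb^2+] = 3s, [PO4^3-] = 0.0035 + 2s ≈ 0.0035 (common-ion effect: PO4^3- is already 0.0035 M).
Ksp ≈ (3s)^3 × (0.0035)^2
s = 1.0 × 10^-13 M
Check: 2s = 2.0 x 10^-13 ≪ 0.0035, so the approximation is valid.

1.0 × 10^-13 M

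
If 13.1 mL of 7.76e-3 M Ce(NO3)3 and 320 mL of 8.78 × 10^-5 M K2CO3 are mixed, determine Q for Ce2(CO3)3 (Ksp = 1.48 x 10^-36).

Q = 5.59 × 10^-20

Total volume = 13.1 + 320 = 333.1 mL.
[Ce^3+] = 7.76 × 10^-3 × (13.1/333.1) = 3.052 x 10^-4 M
[CO3^2-] = 8.78 × 10^-5 × (320/333.1) = 8.435 × 10^-5 M
Ce2(CO3)3(s) ⇌ 2 Ce^3+(aq) + 3 CO3^2-(aq), so Q = [Ce^3+]^2[CO3^2-]^3
Q = (3.052 × 10^-4)^2(8.435 × 10^-5)^3 = 5.59 x 10^-20
Q > Ksp, so Ce2(CO3)3 will precipitate.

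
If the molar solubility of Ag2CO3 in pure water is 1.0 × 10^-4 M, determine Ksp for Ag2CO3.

Ag2CO3(s) ⇌ 2 Ag^+ + CO3^2-
If s mol/L of Ag2CO3 dissolves, [Ag^+] = 2s and [CO3^2-] = s.
Ksp = [Ag^+]^2[CO3^2-]
Substituting: Ksp = (2s)^2s = 4s^3
Ksp = 4 × (1.0 × 10^-4)^3 = 4.0 × 10^-12

Ksp = 4.0 × 10^-12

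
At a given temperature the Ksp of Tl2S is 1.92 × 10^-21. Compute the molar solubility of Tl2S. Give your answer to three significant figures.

Tl2S(s) <=> 2 Tl^+(aq) + S^2-(aq)
Ksp = [Tl^+]^2[S^2-]
With molar solubility s: [Tl^+] = 2s, [S^2-] = s.
So Ksp = (2s)^2 × s = 4s^3
s^3 = 1.92 × 10^-21 / 4, so s = 7.83 x 10^-8 M

7.83e-8 M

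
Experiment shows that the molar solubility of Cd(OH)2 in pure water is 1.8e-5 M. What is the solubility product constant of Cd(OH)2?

Ksp ≈ 2.3e-14

Cd(OH)2(s) ⇌ Cd^2+ + 2 OH^-
For each mole of Cd(OH)2 that dissolves: [Cd^2+] = s, [OH^-] = 2s.
Ksp = [Cd^2+][OH^-]^2
Substituting: Ksp = s(2s)^2 = 4s^3
With s = 1.8 × 10^-5: Ksp = 2.3 x 10^-14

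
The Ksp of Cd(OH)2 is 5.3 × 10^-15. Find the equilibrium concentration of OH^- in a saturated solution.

[OH^-] = 2.2e-5 M

Cd(OH)2(s) ⇌ Cd^2+(aq) + 2 OH^-(aq)
Ksp = [Cd^2+][OH^-]^2
Let s = molar solubility. Then [Cd^2+] = s and [OH^-] = 2s.
Substituting: Ksp = s(2s)^2 = 4s^3
Solving, s = (5.3 × 10^-15/4)^(1/3) = 1.10 × 10^-5 M
[OH^-] = 2s = 2.2 x 10^-5 M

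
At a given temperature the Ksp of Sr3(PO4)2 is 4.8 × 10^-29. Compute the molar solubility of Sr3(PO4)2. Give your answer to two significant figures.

Sr3(PO4)2(s) ⇌ 3 Sr^2+(aq) + 2 PO4^3-(aq)
Ksp = [Sr^2+]^3[PO4^3-]^2
For each mole of Sr3(PO4)2 that dissolves: [Sr^2+] = 3s, [PO4^3-] = 2s.
So Ksp = (3s)^3 × (2s)^2 = 108s^5
Solving, s = (4.8 × 10^-29/108)^(1/5) = 8.5 × 10^-7 M

s ≈ 8.5 × 10^-7 M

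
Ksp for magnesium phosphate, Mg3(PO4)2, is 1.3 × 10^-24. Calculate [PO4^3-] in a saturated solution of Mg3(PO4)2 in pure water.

[PO4^3-] ≈ 1.3e-5 M

Mg3(PO4)2(s) ⇌ 3 Mg^2+(aq) + 2 PO4^3-(aq)
Ksp = [Mg^2+]^3[PO4^3-]^2
Let s = molar solubility. Then [Mg^2+] = 3s and [PO4^3-] = 2s.
So Ksp = (3s)^3 × (2s)^2 = 108s^5
Solving, s = (1.3 × 10^-24/108)^(1/5) = 6.55 × 10^-6 M
[PO4^3-] = 2s = 1.3 × 10^-5 M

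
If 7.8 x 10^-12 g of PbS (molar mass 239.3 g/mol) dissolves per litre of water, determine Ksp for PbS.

Molar solubility s = (7.8 × 10^-12 g/L) / (239.3 g/mol) = 3.26 × 10^-14 M.
PbS(s) ⇌ Pb^2+ + S^2-
Let s = molar solubility. Then [Pb^2+] = s and [S^2-] = s.
Ksp = [Pb^2+][S^2-]
Ksp = (s)(s) = s^2
Ksp = (3.26 × 10^-14)^2 = 1.1 x 10^-27

1.1e-27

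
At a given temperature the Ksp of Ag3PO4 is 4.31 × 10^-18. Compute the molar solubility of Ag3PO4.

s ≈ 2.00 × 10^-5 M

Ag3PO4(s) ⇌ 3 Ag^+ + PO4^3-
Ksp = [Ag^+]^3[PO4^3-]
Let s = molar solubility. Then [Ag^+] = 3s and [PO4^3-] = s.
So Ksp = (3s)^3 × s = 27s^4
s^4 = 4.31 × 10^-18 / 27, so s = 2.00 x 10^-5 M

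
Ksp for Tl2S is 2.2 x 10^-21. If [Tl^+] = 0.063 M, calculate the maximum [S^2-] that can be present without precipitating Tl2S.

Tl2S(s) ⇌ 2 Tl^+ + S^2-
Ksp = [Tl^+]^2[S^2-]
Precipitation begins when Q = Ksp. With [Tl^+] = 0.063 M:
2.2 x 10^-21 = (0.063)^2 × [S^2-]
[S^2-] = (2.2 x 10^-21 / 3.97 × 10^-3) = 5.5 × 10^-19 M

[S^2-] ≈ 5.5 x 10^-19 M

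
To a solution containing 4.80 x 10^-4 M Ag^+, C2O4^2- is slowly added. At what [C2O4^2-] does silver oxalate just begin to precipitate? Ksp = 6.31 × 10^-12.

[C2O4^2-] ≈ 2.74e-5 M

Ag2C2O4(s) ⇌ 2 Ag^+ + C2O4^2-
Ksp = [Ag^+]^2[C2O4^2-]
Precipitation begins when Q = Ksp. With [Ag^+] = 4.80 x 10^-4 M:
6.31 × 10^-12 = (4.80 x 10^-4)^2 × [C2O4^2-]
[C2O4^2-] = (6.31 × 10^-12 / 2.304 × 10^-7) = 2.74 x 10^-5 M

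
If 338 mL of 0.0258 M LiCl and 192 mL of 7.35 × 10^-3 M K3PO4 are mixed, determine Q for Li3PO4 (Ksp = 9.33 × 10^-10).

Q ≈ 1.19e-8

Total volume = 338 + 192 = 530 mL.
[Li^+] = 2.58 x 10^-2 × (338/530) = 1.645 x 10^-2 M
[PO4^3-] = 7.35 × 10^-3 × (192/530) = 2.663 × 10^-3 M
Li3PO4(s) ⇌ 3 Li^+ + PO4^3-, so Q = [Li^+]^3[PO4^3-]
Q = (1.645 x 10^-2)^3(2.663 × 10^-3) = 1.19 × 10^-8
Q > Ksp, so Li3PO4 will precipitate.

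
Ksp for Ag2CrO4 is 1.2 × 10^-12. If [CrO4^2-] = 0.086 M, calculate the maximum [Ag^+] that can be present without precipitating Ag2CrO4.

[Ag^+] ≈ 3.7e-6 M

Ag2CrO4(s) <=> 2 Ag^+ + CrO4^2-
Ksp = [Ag^+]^2[CrO4^2-]
Precipitation begins when Q = Ksp. With [CrO4^2-] = 0.086 M:
1.2 × 10^-12 = (0.086) × [Ag^+]^2
[Ag^+] = (1.2 × 10^-12 / 8.6 x 10^-2)^(1/2) = 3.7 × 10^-6 M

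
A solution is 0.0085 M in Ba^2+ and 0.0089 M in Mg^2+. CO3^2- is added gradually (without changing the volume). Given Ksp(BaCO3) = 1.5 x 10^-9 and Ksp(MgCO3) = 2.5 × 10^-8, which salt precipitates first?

BaCO3

Precipitation of each salt starts when its ion product equals its Ksp.
For BaCO3: 1.5 x 10^-9 = 0.0085 × [CO3^2-]  ⇒  [CO3^2-] = 1.8 × 10^-7 M.
For MgCO3: 2.5 × 10^-8 = 0.0089 × [CO3^2-]  ⇒  [CO3^2-] = 2.8 x 10^-6 M.
The salt with the lower threshold [CO3^2-] precipitates first: BaCO3.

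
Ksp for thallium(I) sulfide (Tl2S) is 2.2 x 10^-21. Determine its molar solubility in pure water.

Tl2S(s) ⇌ 2 Tl^+ + S^2-
Ksp = [Tl^+]^2[S^2-]
For each mole of Tl2S that dissolves: [Tl^+] = 2s, [S^2-] = s.
Ksp = (2s)^2s = 4s^3
s = (2.2 x 10^-21 / 4)^(1/3) = 8.2 x 10^-8 M

s = 8.2 × 10^-8 M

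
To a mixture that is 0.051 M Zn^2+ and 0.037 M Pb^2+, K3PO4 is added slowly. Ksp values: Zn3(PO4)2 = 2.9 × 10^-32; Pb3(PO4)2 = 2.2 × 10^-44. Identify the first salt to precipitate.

Pb3(PO4)2

Each salt begins to precipitate when Q = Ksp, i.e. when [PO4^3-] reaches its threshold.
For Zn3(PO4)2: 2.9 × 10^-32 = (0.051)^3 × [PO4^3-]^2  ⇒  [PO4^3-] = 1.5 x 10^-14 M.
For Pb3(PO4)2: 2.2 × 10^-44 = (0.037)^3 × [PO4^3-]^2  ⇒  [PO4^3-] = 2.1 x 10^-20 M.
The salt with the lower threshold [PO4^3-] precipitates first: Pb3(PO4)2.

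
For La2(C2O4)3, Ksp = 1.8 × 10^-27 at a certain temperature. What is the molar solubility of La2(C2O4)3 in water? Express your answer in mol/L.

s ≈ 1.8 x 10^-6 M

La2(C2O4)3(s) ⇌ 2 La^3+(aq) + 3 C2O4^2-(aq)
Ksp = [La^3+]^2[C2O4^2-]^3
Let s = molar solubility. Then [La^3+] = 2s and [C2O4^2-] = 3s.
So Ksp = (2s)^2 × (3s)^3 = 108s^5
s = (1.8 × 10^-27 / 108)^(1/5) = 1.8 × 10^-6 M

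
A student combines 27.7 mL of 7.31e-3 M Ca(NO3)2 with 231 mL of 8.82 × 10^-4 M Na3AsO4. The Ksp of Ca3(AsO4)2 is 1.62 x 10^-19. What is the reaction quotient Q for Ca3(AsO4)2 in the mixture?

Total volume = 27.7 + 231 = 258.7 mL.
[Ca^2+] = 7.31 × 10^-3 × (27.7/258.7) = 7.827 × 10^-4 M
[AsO4^3-] = 8.82 × 10^-4 × (231/258.7) = 7.876 x 10^-4 M
Ca3(AsO4)2(s) <=> 3 Ca^2+(aq) + 2 AsO4^3-(aq), so Q = [Ca^2+]^3[AsO4^3-]^2
Q = (7.827 × 10^-4)^3(7.876 × 10^-4)^2 = 2.97 x 10^-16
Q > Ksp, so Ca3(AsO4)2 will precipitate.

Q = 2.97 x 10^-16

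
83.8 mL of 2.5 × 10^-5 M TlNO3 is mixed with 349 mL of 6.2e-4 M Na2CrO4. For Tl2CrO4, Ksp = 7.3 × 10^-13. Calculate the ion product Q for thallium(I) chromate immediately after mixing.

Total volume = 83.8 + 349 = 432.8 mL.
[Tl^+] = 2.5 × 10^-5 × (83.8/432.8) = 4.84 x 10^-6 M
[CrO4^2-] = 6.2 × 10^-4 × (349/432.8) = 5.00 × 10^-4 M
Tl2CrO4(s) ⇌ 2 Tl^+ + CrO4^2-, so Q = [Tl^+]^2[CrO4^2-]
Q = (4.84 × 10^-6)^2(5.00 × 10^-4) = 1.2 × 10^-14
Q < Ksp, so no precipitate of Tl2CrO4 forms.

1.2 × 10^-14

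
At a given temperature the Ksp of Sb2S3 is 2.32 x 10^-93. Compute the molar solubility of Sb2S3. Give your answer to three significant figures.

s ≈ 1.17e-19 M

Sb2S3(s) ⇌ 2 Sb^3+ + 3 S^2-
Ksp = [Sb^3+]^2[S^2-]^3
Let s = molar solubility. Then [Sb^3+] = 2s and [S^2-] = 3s.
Ksp = (2s)^2(3s)^3 = 108s^5
s^5 = 2.32 x 10^-93 / 108, so s = 1.17 × 10^-19 M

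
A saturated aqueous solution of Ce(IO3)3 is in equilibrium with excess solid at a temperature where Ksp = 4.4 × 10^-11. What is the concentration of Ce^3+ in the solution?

Ce(IO3)3(s) ⇌ Ce^3+(aq) + 3 IO3^-(aq)
Ksp = [Ce^3+][IO3^-]^3
If s mol/L of Ce(IO3)3 dissolves, [Ce^3+] = s and [IO3^-] = 3s.
Substituting: Ksp = s(3s)^3 = 27s^4
s = (4.4 × 10^-11 / 27)^(1/4) = 1.13 × 10^-3 M
[Ce^3+] = s = 1.1 × 10^-3 M

1.1 x 10^-3 M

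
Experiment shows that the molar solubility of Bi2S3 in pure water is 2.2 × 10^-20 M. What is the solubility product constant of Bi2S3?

Bi2S3(s) ⇌ 2 Bi^3+ + 3 S^2-
With molar solubility s: [Bi^3+] = 2s, [S^2-] = 3s.
Ksp = [Bi^3+]^2[S^2-]^3
So Ksp = (2s)^2 × (3s)^3 = 108s^5
With s = 2.2 x 10^-20: Ksp = 5.6 x 10^-97

Ksp ≈ 5.6e-97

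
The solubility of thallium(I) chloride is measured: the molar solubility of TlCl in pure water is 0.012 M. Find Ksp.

1.4 x 10^-4

TlCl(s) ⇌ Tl^+(aq) + Cl^-(aq)
Let s = molar solubility. Then [Tl^+] = s and [Cl^-] = s.
Ksp = [Tl^+][Cl^-]
Ksp = s × s = s^2
Ksp = (1.2 × 10^-2)^2 = 1.4 x 10^-4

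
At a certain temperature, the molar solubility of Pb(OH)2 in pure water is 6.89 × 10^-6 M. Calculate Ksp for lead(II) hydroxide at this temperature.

Pb(OH)2(s) ⇌ Pb^2+(aq) + 2 OH^-(aq)
For each mole of Pb(OH)2 that dissolves: [Pb^2+] = s, [OH^-] = 2s.
Ksp = [Pb^2+][OH^-]^2
Ksp = s(2s)^2 = 4s^3
Ksp = 4 × (6.89 × 10^-6)^3 = 1.31 x 10^-15

Ksp = 1.31e-15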